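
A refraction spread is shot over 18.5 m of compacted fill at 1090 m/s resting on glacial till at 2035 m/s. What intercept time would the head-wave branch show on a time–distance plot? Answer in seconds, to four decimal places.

0.0287 s

tᵢ = 2h·√(V₂²−V₁²)/(V₁V₂).
√(V₂²−V₁²) = √(2035²−1090²) = 1718.5 m/s.
tᵢ = 2·18.5·1718.5/(1090·2035) = 0.02866 s.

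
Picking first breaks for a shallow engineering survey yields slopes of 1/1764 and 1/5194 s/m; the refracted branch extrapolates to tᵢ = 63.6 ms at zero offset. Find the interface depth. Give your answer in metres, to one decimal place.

59.6 m

θ_c = arcsin(1764/5194) = 19.85°; cos θ_c = 0.9406.
tᵢ = 2h cos θ_c/V₁ ⇒ h = tᵢ·V₁/(2 cos θ_c) = 0.0636·1764/(2·0.9406) = 59.64 m.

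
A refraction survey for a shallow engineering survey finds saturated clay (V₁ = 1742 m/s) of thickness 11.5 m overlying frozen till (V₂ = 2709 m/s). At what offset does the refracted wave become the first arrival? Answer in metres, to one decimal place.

x_cross = 2h·√((V₂+V₁)/(V₂−V₁)).
(V₂+V₁)/(V₂−V₁) = (2709+1742)/(2709−1742) = 4.6029; √ = 2.1454.
x_cross = 2·11.5·2.1454 = 49.35 m.

49.3 m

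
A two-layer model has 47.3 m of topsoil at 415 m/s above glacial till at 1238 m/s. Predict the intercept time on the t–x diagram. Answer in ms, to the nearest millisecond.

θ_c = arcsin(V₁/V₂) = arcsin(415/1238) = 19.59°; cos θ_c = 0.9421.
tᵢ = 2h·cos θ_c / V₁ = 2·47.3·0.9421 / 415 = 0.21476 s.

215 ms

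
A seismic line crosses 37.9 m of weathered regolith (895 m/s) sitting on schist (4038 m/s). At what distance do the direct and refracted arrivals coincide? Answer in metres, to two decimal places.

94.96 m

x_cross = 2h·√((V₂+V₁)/(V₂−V₁)).
(V₂+V₁)/(V₂−V₁) = (4038+895)/(4038−895) = 1.5695; √ = 1.2528.
x_cross = 2·37.9·1.2528 = 94.96 m.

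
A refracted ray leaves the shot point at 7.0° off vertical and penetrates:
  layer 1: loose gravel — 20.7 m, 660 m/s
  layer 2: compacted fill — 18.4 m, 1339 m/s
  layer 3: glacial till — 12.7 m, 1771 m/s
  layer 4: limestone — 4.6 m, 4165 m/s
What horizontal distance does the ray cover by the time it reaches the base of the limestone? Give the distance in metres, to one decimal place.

17.2 m

Apply Snell's law at each interface; in layer i the horizontal offset is hᵢ·tan θᵢ.
Layer 1: θ = 7.00°; offset = 20.7·tan 7.00° = 2.542 m.
Layer 2: sin θ = 1339·sin 7.0°/660 = 0.2472, θ = 14.31°; offset = 18.4·tan 14.31° = 4.695 m.
Layer 3: sin θ = 1771·sin 7.0°/660 = 0.3270, θ = 19.09°; offset = 12.7·tan 19.09° = 4.395 m.
Layer 4: sin θ = 4165·sin 7.0°/660 = 0.7691, θ = 50.27°; offset = 4.6·tan 50.27° = 5.535 m.
Summing the layer offsets gives 17.166 m.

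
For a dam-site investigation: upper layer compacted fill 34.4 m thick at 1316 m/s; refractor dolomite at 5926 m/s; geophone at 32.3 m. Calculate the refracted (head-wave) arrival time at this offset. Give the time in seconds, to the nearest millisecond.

θ_c = arcsin(V₁/V₂) = arcsin(1316/5926) = 12.83°, cos θ_c = 0.9750.
Intercept time tᵢ = 2h cos θ_c / V₁ = 2·34.4·0.9750/1316 = 0.05097 s.
t = x/V₂ + tᵢ = 32.3/5926 + 0.05097 = 0.05642 s.

0.056 s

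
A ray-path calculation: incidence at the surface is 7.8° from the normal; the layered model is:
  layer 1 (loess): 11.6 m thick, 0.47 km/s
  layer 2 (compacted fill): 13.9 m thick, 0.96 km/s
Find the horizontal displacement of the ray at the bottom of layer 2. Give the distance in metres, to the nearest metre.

6 m

Apply Snell's law at each interface; in layer i the horizontal offset is hᵢ·tan θᵢ.
Layer 1: θ = 7.80°; offset = 11.6·tan 7.80° = 1.589 m.
Layer 2: sin θ = 0.96·sin 7.8°/0.47 = 0.2772, θ = 16.09°; offset = 13.9·tan 16.09° = 4.010 m.
Σ offsets = 5.599 m.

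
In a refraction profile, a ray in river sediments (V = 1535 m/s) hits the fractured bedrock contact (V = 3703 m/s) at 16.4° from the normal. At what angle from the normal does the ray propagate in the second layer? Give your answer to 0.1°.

sin θ₁/V₁ = sin θ₂/V₂ ⇒ sin θ₂ = 3703·sin 16.4°/1535 = 3703·0.2823/1535 = 0.6811.
θ₂ = sin⁻¹(0.6811) = 42.93° (from vertical).

42.9°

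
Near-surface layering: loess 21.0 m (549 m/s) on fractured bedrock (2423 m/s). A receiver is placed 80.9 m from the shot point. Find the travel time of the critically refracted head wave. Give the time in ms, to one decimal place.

107.9 ms

t = x/V₂ + 2h·√(V₂²−V₁²)/(V₁V₂).
√(V₂²−V₁²) = √(2423²−549²) = 2360.0 m/s; delay term = 2·21.0·2360.0/(549·2423) = 0.07451 s.
t = 80.9/2423 + 0.07451 = 0.10790 s.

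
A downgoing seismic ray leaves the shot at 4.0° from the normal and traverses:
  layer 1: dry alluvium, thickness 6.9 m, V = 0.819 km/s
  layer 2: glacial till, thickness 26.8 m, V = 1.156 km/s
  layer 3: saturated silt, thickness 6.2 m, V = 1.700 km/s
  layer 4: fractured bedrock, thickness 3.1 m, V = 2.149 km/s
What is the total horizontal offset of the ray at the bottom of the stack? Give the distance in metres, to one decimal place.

Apply Snell's law at each interface; in layer i the horizontal offset is hᵢ·tan θᵢ.
Layer 1: θ = 4.00°; offset = 6.9·tan 4.00° = 0.482 m.
Layer 2: sin θ = 1.156·sin 4.0°/0.819 = 0.0985, θ = 5.65°; offset = 26.8·tan 5.65° = 2.652 m.
Layer 3: sin θ = 1.700·sin 4.0°/0.819 = 0.1448, θ = 8.33°; offset = 6.2·tan 8.33° = 0.907 m.
Layer 4: sin θ = 2.149·sin 4.0°/0.819 = 0.1830, θ = 10.55°; offset = 3.1·tan 10.55° = 0.577 m.
Summing the layer offsets gives 4.619 m.

4.6 m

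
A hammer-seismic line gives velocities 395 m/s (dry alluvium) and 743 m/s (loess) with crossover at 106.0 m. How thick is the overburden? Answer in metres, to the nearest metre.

x_cross = 2h·√((V₂+V₁)/(V₂−V₁)) → h = x_cross / (2·√((V₂+V₁)/(V₂−V₁))).
√((V₂+V₁)/(V₂−V₁)) = √((743+395)/(743−395)) = 1.8083.
h = 106.0 / (2·1.8083) = 29.31 m.

29 m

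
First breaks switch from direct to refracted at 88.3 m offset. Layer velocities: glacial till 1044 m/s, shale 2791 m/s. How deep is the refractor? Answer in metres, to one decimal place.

29.8 m

x_cross = 2h·√((V₂+V₁)/(V₂−V₁)) → h = x_cross / (2·√((V₂+V₁)/(V₂−V₁))).
√((V₂+V₁)/(V₂−V₁)) = √((2791+1044)/(2791−1044)) = 1.4816.
h = 88.3 / (2·1.4816) = 29.80 m.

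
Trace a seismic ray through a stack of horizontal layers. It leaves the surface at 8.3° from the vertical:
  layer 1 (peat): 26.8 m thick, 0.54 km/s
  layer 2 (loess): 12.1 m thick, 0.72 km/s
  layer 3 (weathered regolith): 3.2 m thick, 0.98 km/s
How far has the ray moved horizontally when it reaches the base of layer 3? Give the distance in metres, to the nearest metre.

7 m

Ray parameter p = sin 8.3° / 0.54 km/s = 2.6733e-01 s/km.
Layer 1: θ = 8.30°; offset = 26.8·tan 8.30° = 3.910 m.
Layer 2: sin θ = p·0.72 = 0.1925 → θ = 11.10°; offset = 12.1·tan 11.10° = 2.373 m.
Layer 3: sin θ = p·0.98 = 0.2620 → θ = 15.19°; offset = 3.2·tan 15.19° = 0.869 m.
Summing the layer offsets gives 7.152 m.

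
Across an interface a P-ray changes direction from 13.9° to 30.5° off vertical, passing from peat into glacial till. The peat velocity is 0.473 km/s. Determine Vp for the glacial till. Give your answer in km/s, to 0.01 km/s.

1.00 km/s

sin 13.9° = 0.2402; sin 30.5° = 0.5075.
V₂ = V₁·(sin θ₂/sin θ₁) = 0.473·(0.5075/0.2402) = 1.00 km/s.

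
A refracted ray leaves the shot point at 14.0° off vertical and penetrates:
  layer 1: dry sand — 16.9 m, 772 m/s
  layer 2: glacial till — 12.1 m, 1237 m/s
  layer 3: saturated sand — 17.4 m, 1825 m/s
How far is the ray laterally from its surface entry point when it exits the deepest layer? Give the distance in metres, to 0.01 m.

p = sin θ₁/V₁ = sin 14.0°/772 = 3.1337e-04 s/m is conserved through the stack.
Layer 1: θ = 14.00°; offset = 16.9·tan 14.00° = 4.2136 m.
Layer 2: sin θ = p·1237 = 0.3876 → θ = 22.81°; offset = 12.1·tan 22.81° = 5.0883 m.
Layer 3: sin θ = p·1825 = 0.5719 → θ = 34.88°; offset = 17.4·tan 34.88° = 12.1307 m.
Total horizontal offset = 21.4326 m.

21.43 m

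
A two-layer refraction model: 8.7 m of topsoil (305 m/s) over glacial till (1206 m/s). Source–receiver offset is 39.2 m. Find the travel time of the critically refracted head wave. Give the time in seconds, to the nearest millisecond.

θ_c = arcsin(V₁/V₂) = arcsin(305/1206) = 14.65°, cos θ_c = 0.9675.
Intercept time tᵢ = 2h cos θ_c / V₁ = 2·8.7·0.9675/305 = 0.05519 s.
t = x/V₂ + tᵢ = 39.2/1206 + 0.05519 = 0.08770 s.

0.088 s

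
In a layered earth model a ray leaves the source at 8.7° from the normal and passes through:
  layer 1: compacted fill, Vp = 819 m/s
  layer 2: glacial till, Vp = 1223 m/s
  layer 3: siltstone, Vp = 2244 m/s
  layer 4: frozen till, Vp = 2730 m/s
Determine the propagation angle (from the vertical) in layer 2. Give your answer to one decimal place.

13.1°

Snell's law across each interface conserves sin θ / V, so sin θ_2 = V_2·sin θ₁/V₁.
sin θ_2 = 1223 × sin 8.7° / 819 = 0.2259.
θ_2 = arcsin 0.2259 = 13.05°.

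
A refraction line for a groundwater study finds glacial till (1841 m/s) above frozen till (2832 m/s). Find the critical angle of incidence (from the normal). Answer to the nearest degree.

At critical incidence the refracted ray runs along the interface (θ₂ = 90°), so sin θ_c = V₁/V₂.
θ_c = arcsin(1841/2832) = arcsin 0.6501 = 40.55°.

41°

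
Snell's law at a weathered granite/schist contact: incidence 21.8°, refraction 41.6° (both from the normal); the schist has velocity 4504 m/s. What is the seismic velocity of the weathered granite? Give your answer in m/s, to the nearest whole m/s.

Snell's law: sin 21.8°/V₁ = sin 41.6°/V₂.
V₁ = V₂·sin 21.8°/sin 41.6° = 4504 × 0.5594 = 2519.32 m/s.

2519 m/s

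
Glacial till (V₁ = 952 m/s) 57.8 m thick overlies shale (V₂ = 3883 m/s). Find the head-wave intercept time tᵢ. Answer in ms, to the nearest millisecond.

tᵢ = 2h·√(V₂²−V₁²)/(V₁V₂).
√(V₂²−V₁²) = √(3883²−952²) = 3764.5 m/s.
tᵢ = 2·57.8·3764.5/(952·3883) = 0.11772 s.

118 ms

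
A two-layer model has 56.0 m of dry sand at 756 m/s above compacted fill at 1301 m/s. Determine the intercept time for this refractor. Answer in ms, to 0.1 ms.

tᵢ = 2h·√(V₂²−V₁²)/(V₁V₂).
√(V₂²−V₁²) = √(1301²−756²) = 1058.8 m/s.
tᵢ = 2·56.0·1058.8/(756·1301) = 0.12057 s.

120.6 ms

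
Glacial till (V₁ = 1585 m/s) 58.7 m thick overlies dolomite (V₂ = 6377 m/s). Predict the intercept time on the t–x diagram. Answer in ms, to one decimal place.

θ_c = arcsin(V₁/V₂) = arcsin(1585/6377) = 14.39°; cos θ_c = 0.9686.
tᵢ = 2h·cos θ_c / V₁ = 2·58.7·0.9686 / 1585 = 0.07175 s.

71.7 ms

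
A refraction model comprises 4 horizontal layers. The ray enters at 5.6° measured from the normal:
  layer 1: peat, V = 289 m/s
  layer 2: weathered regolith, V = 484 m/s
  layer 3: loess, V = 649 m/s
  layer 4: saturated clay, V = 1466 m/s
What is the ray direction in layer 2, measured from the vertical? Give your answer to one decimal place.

9.4°

Snell's law across each interface conserves sin θ / V, so sin θ_2 = V_2·sin θ₁/V₁.
sin θ_2 = 484 × sin 5.6° / 289 = 0.1634.
θ_2 = 9.41° from the vertical.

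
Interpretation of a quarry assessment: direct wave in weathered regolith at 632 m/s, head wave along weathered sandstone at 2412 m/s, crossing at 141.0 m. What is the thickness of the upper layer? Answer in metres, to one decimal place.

h = (x_cross/2)·√((V₂−V₁)/(V₂+V₁)).
(V₂−V₁)/(V₂+V₁) = (2412−632)/(2412+632) = 0.5848; √ = 0.7647.
h = (141.0/2)·0.7647 = 53.91 m.

53.9 m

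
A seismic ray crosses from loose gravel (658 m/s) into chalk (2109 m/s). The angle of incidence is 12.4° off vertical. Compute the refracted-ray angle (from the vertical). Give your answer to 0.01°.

sin θ₁/V₁ = sin θ₂/V₂ ⇒ sin θ₂ = 2109·sin 12.4°/658 = 2109·0.2147/658 = 0.6883.
θ₂ = arcsin 0.6883 = 43.49° from the normal.

43.49°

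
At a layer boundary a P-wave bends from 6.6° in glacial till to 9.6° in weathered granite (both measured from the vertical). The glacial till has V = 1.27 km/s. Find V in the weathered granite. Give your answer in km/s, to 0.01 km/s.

1.84 km/s

Snell's law: sin 6.6°/V₁ = sin 9.6°/V₂.
V₂ = V₁·sin 9.6°/sin 6.6° = 1.27 × 1.4510 = 1.84 km/s.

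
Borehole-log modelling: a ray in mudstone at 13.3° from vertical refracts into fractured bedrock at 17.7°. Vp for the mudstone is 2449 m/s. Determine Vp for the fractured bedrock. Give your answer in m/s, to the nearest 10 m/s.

3240 m/s

Snell's law: sin 13.3°/V₁ = sin 17.7°/V₂.
V₂ = V₁·sin 17.7°/sin 13.3° = 2449 × 1.3216 = 3236.59 m/s.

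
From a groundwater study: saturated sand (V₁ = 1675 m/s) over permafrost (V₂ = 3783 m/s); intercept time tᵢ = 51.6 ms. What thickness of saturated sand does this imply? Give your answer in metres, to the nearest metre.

48 m

θ_c = arcsin(1675/3783) = 26.28°; cos θ_c = 0.8966.
tᵢ = 2h cos θ_c/V₁ ⇒ h = tᵢ·V₁/(2 cos θ_c) = 0.0516·1675/(2·0.8966) = 48.20 m.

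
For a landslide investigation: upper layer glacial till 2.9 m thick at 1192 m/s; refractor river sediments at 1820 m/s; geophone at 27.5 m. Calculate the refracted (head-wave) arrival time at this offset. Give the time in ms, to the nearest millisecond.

19 ms

θ_c = arcsin(V₁/V₂) = arcsin(1192/1820) = 40.92°, cos θ_c = 0.7557.
Intercept time tᵢ = 2h cos θ_c / V₁ = 2·2.9·0.7557/1192 = 0.00368 s.
t = x/V₂ + tᵢ = 27.5/1820 + 0.00368 = 0.01879 s.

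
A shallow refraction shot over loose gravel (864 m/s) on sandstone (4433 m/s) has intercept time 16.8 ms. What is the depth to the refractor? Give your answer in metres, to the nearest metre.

7 m

θ_c = arcsin(864/4433) = 11.24°; cos θ_c = 0.9808.
tᵢ = 2h cos θ_c/V₁ ⇒ h = tᵢ·V₁/(2 cos θ_c) = 0.0168·864/(2·0.9808) = 7.40 m.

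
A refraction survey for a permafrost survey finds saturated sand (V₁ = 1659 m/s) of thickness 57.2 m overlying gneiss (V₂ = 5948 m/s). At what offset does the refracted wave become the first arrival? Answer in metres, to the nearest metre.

152 m

x_cross = 2h·√((V₂+V₁)/(V₂−V₁)).
(V₂+V₁)/(V₂−V₁) = (5948+1659)/(5948−1659) = 1.7736; √ = 1.3318.
x_cross = 2·57.2·1.3318 = 152.35 m.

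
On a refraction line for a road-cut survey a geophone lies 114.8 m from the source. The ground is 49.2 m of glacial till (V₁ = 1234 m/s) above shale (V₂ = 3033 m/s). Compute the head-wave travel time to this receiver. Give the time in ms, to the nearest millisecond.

θ_c = arcsin(V₁/V₂) = arcsin(1234/3033) = 24.01°, cos θ_c = 0.9135.
Intercept time tᵢ = 2h cos θ_c / V₁ = 2·49.2·0.9135/1234 = 0.07284 s.
t = x/V₂ + tᵢ = 114.8/3033 + 0.07284 = 0.11069 s.

111 ms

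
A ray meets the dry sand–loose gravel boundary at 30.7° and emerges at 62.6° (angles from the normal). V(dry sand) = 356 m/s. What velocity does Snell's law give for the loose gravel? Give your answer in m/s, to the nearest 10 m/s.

Snell's law: sin 30.7°/V₁ = sin 62.6°/V₂.
V₂ = V₁·sin 62.6°/sin 30.7° = 356 × 1.7390 = 619.07 m/s.

620 m/s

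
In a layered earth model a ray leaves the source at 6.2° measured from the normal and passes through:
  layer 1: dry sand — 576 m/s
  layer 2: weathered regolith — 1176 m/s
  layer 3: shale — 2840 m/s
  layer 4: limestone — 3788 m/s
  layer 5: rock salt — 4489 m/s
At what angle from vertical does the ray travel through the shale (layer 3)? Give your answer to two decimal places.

32.17°

Ray parameter p = sin 6.2° / 576 = 1.8750e-04 s/m.
sin θ_3 = p·V_3 = 1.8750e-04 × 2840 = 0.5325.
θ_3 = arcsin 0.5325 = 32.17°.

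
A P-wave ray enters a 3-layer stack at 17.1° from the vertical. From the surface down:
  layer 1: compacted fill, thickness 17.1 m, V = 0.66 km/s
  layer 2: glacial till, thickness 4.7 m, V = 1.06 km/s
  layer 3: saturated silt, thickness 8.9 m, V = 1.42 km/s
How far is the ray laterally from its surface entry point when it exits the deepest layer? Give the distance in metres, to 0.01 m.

p = sin θ₁/V₁ = sin 17.1°/0.66 = 4.4552e-01 s/km is conserved through the stack.
Layer 1: θ = 17.10°; offset = 17.1·tan 17.10° = 5.2606 m.
Layer 2: sin θ = p·1.06 = 0.4722 → θ = 28.18°; offset = 4.7·tan 28.18° = 2.5180 m.
Layer 3: sin θ = p·1.42 = 0.6326 → θ = 39.24°; offset = 8.9·tan 39.24° = 7.2702 m.
Total horizontal offset = 15.0489 m.

15.05 m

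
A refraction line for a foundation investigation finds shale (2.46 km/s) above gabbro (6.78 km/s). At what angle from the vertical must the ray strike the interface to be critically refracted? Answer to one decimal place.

21.3°

At critical incidence the refracted ray runs along the interface (θ₂ = 90°), so sin θ_c = V₁/V₂.
θ_c = arcsin(2.46/6.78) = arcsin 0.3628 = 21.27°.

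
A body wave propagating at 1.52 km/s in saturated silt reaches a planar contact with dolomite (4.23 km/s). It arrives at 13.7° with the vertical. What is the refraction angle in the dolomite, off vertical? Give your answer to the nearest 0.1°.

sin θ₁/V₁ = sin θ₂/V₂ ⇒ sin θ₂ = 4.23·sin 13.7°/1.52 = 4.23·0.2368/1.52 = 0.6591.
θ₂ = arcsin 0.6591 = 41.23° from the normal.

41.2°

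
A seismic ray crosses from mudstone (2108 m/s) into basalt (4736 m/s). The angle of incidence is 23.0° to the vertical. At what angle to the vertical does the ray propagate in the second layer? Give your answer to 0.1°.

sin θ₁/V₁ = sin θ₂/V₂ ⇒ sin θ₂ = 4736·sin 23.0°/2108 = 4736·0.3907/2108 = 0.8778.
θ₂ = arcsin 0.8778 = 61.38° from the normal.

61.4°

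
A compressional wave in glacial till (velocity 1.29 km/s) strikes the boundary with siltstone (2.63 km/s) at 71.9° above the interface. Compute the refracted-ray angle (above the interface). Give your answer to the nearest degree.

51°

Convert to the normal: θ₁ = 90° − 71.9° = 18.1°.
sin θ₁/V₁ = sin θ₂/V₂ ⇒ sin θ₂ = 2.63·sin 18.1°/1.29 = 2.63·0.3107/1.29 = 0.6334.
θ₂ = sin⁻¹(0.6334) = 39.30° (from vertical).
From the interface: 90° − 39.30° = 50.70°.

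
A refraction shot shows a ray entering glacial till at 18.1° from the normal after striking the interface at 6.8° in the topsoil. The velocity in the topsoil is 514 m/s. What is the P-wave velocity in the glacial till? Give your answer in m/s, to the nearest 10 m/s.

1350 m/s

Snell's law: sin 6.8°/V₁ = sin 18.1°/V₂.
V₂ = V₁·sin 18.1°/sin 6.8° = 514 × 2.6239 = 1348.67 m/s.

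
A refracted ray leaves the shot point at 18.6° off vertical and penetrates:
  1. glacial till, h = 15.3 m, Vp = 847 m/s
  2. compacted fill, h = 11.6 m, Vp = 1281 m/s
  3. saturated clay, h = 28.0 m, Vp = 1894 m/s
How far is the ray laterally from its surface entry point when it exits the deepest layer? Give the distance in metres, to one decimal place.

p = sin θ₁/V₁ = sin 18.6°/847 = 3.7658e-04 s/m is conserved through the stack.
Layer 1: θ = 18.60°; offset = 15.3·tan 18.60° = 5.149 m.
Layer 2: sin θ = p·1281 = 0.4824 → θ = 28.84°; offset = 11.6·tan 28.84° = 6.388 m.
Layer 3: sin θ = p·1894 = 0.7132 → θ = 45.50°; offset = 28.0·tan 45.50° = 28.492 m.
Σ offsets = 40.029 m.

40.0 m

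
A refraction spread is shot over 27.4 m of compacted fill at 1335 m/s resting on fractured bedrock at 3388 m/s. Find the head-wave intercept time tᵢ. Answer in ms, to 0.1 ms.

37.7 ms

θ_c = arcsin(V₁/V₂) = arcsin(1335/3388) = 23.21°; cos θ_c = 0.9191.
tᵢ = 2h·cos θ_c / V₁ = 2·27.4·0.9191 / 1335 = 0.03773 s.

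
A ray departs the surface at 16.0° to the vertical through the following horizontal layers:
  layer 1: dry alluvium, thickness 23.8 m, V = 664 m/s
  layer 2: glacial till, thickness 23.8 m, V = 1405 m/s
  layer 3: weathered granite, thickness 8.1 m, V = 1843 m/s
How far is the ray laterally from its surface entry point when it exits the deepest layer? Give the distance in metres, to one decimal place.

Apply Snell's law at each interface; in layer i the horizontal offset is hᵢ·tan θᵢ.
Layer 1: θ = 16.00°; offset = 23.8·tan 16.00° = 6.825 m.
Layer 2: sin θ = 1405·sin 16.0°/664 = 0.5832, θ = 35.68°; offset = 23.8·tan 35.68° = 17.089 m.
Layer 3: sin θ = 1843·sin 16.0°/664 = 0.7651, θ = 49.91°; offset = 8.1·tan 49.91° = 9.623 m.
Summing the layer offsets gives 33.536 m.

33.5 m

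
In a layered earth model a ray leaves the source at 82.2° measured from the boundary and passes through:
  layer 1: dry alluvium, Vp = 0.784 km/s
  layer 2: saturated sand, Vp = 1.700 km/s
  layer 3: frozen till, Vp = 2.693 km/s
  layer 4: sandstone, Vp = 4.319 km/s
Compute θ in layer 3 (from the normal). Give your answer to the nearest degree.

28°

From the normal: θ₁ = 90° − 82.2° = 7.8°.
Ray parameter p = sin 7.8° / 0.784 = 1.7311e-01 s/km.
sin θ_3 = p·V_3 = 1.7311e-01 × 2.693 = 0.4662.
θ_3 = arcsin 0.4662 = 27.79°.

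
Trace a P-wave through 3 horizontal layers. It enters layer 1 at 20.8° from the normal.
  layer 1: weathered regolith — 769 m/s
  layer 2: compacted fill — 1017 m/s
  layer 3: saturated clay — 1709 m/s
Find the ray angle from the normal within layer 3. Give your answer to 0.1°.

52.1°

Snell's law across each interface conserves sin θ / V, so sin θ_3 = V_3·sin θ₁/V₁.
sin θ_3 = 1709 × sin 20.8° / 769 = 0.7892.
θ_3 = arcsin 0.7892 = 52.11°.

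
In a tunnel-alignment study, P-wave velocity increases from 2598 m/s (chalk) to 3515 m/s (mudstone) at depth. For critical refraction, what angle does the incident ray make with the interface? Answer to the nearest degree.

42°

At critical incidence the refracted ray runs along the interface (θ₂ = 90°), so sin θ_c = V₁/V₂.
θ_c = arcsin(2598/3515) = arcsin 0.7391 = 47.66°.
Measured from the interface: 90° − 47.66° = 42.34°.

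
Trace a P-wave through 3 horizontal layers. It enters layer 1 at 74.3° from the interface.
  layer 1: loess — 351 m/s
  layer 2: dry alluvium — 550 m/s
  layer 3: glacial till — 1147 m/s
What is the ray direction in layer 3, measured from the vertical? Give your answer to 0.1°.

From the normal: θ₁ = 90° − 74.3° = 15.7°.
Snell's law across each interface conserves sin θ / V, so sin θ_3 = V_3·sin θ₁/V₁.
sin θ_3 = 1147 × sin 15.7° / 351 = 0.8843.
θ_3 = arcsin 0.8843 = 62.16°.

62.2°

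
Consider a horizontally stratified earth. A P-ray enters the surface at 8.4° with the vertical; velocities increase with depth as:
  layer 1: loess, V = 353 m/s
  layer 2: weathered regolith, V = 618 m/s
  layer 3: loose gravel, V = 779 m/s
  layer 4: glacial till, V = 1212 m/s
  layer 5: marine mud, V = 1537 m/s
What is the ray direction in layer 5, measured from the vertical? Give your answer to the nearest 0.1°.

Snell's law across each interface conserves sin θ / V, so sin θ_5 = V_5·sin θ₁/V₁.
sin θ_5 = 1537 × sin 8.4° / 353 = 0.6361.
θ_5 = arcsin 0.6361 = 39.50°.

39.5°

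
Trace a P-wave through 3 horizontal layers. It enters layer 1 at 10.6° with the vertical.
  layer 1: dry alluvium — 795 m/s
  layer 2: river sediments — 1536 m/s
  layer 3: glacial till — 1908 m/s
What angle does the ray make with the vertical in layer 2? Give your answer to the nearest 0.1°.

20.8°

Ray parameter p = sin 10.6° / 795 = 2.3139e-04 s/m.
sin θ_2 = p·V_2 = 2.3139e-04 × 1536 = 0.3554.
θ_2 = arcsin 0.3554 = 20.82°.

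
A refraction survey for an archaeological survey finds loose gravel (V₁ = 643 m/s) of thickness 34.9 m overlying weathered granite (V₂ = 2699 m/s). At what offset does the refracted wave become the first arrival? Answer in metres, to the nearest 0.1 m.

θ_c = arcsin(643/2699) = 13.78°, so cos θ_c = 0.9712 and tᵢ = 2h cos θ_c/V₁ = 0.1054 s.
At crossover x/V₁ = x/V₂ + tᵢ ⇒ x = tᵢ/(1/V₁ − 1/V₂) = 0.10543/(1.5552e-03 − 3.7051e-04) = 88.99 m.

89.0 m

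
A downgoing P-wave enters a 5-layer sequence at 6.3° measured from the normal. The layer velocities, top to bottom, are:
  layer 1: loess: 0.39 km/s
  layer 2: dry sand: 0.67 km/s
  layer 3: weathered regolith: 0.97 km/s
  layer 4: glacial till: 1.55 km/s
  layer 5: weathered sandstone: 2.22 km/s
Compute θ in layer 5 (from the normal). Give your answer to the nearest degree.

39°

Snell's law across each interface conserves sin θ / V, so sin θ_5 = V_5·sin θ₁/V₁.
sin θ_5 = 2.22 × sin 6.3° / 0.39 = 0.6246.
θ_5 = 38.66° from the vertical.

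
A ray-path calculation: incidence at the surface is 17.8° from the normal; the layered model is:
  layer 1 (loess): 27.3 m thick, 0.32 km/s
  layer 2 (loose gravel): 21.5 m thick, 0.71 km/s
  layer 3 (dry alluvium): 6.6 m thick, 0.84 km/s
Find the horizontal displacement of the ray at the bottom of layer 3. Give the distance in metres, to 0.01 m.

37.49 m

Apply Snell's law at each interface; in layer i the horizontal offset is hᵢ·tan θᵢ.
Layer 1: θ = 17.80°; offset = 27.3·tan 17.80° = 8.7651 m.
Layer 2: sin θ = 0.71·sin 17.8°/0.32 = 0.6783, θ = 42.71°; offset = 21.5·tan 42.71° = 19.8451 m.
Layer 3: sin θ = 0.84·sin 17.8°/0.32 = 0.8025, θ = 53.36°; offset = 6.6·tan 53.36° = 8.8755 m.
Σ offsets = 37.4857 m.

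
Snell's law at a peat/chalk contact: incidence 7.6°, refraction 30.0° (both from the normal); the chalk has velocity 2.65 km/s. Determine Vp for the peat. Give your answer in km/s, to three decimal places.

0.701 km/s

Snell's law: sin 7.6°/V₁ = sin 30.0°/V₂.
V₁ = V₂·sin 7.6°/sin 30.0° = 2.65 × 0.2645 = 0.701 km/s.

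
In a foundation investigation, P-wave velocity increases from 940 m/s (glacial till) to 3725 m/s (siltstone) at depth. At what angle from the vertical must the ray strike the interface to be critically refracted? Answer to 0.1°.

14.6°

Critical incidence: sin θ_c = V₁/V₂ = 940/3725 = 0.2523.
θ_c = arcsin 0.2523 = 14.62°.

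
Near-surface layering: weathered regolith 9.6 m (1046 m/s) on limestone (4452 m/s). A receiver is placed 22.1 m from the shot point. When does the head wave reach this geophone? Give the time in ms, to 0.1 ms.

22.8 ms

t = x/V₂ + 2h·√(V₂²−V₁²)/(V₁V₂).
√(V₂²−V₁²) = √(4452²−1046²) = 4327.4 m/s; delay term = 2·9.6·4327.4/(1046·4452) = 0.01784 s.
t = 22.1/4452 + 0.01784 = 0.02281 s.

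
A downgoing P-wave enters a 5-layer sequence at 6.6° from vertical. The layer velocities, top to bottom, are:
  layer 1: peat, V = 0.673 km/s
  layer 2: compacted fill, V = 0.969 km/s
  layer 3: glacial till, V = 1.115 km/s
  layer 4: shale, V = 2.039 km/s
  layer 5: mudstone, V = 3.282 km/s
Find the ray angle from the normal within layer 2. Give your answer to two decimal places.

9.53°

Snell's law across each interface conserves sin θ / V, so sin θ_2 = V_2·sin θ₁/V₁.
sin θ_2 = 0.969 × sin 6.6° / 0.673 = 0.1655.
θ_2 = arcsin 0.1655 = 9.53°.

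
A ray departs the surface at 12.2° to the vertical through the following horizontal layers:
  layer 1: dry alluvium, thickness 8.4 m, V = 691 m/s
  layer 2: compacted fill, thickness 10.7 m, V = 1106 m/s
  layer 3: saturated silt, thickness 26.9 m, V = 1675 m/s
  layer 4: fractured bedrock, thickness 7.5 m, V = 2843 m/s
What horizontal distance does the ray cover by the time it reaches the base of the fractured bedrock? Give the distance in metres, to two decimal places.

Apply Snell's law at each interface; in layer i the horizontal offset is hᵢ·tan θᵢ.
Layer 1: θ = 12.20°; offset = 8.4·tan 12.20° = 1.8161 m.
Layer 2: sin θ = 1106·sin 12.2°/691 = 0.3382, θ = 19.77°; offset = 10.7·tan 19.77° = 3.8459 m.
Layer 3: sin θ = 1675·sin 12.2°/691 = 0.5123, θ = 30.81°; offset = 26.9·tan 30.81° = 16.0447 m.
Layer 4: sin θ = 2843·sin 12.2°/691 = 0.8695, θ = 60.40°; offset = 7.5·tan 60.40° = 13.2002 m.
Summing the layer offsets gives 34.9069 m.

34.91 m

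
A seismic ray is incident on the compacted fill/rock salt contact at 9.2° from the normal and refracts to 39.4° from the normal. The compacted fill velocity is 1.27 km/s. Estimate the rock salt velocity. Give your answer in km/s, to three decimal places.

5.042 km/s

sin 9.2° = 0.1599; sin 39.4° = 0.6347.
V₂ = V₁·(sin θ₂/sin θ₁) = 1.27·(0.6347/0.1599) = 5.042 km/s.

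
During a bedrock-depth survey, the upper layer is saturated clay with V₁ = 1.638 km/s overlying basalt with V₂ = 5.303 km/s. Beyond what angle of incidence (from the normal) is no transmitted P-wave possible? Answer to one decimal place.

18.0°

Critical incidence: sin θ_c = V₁/V₂ = 1.638/5.303 = 0.3089.
θ_c = arcsin 0.3089 = 17.99°.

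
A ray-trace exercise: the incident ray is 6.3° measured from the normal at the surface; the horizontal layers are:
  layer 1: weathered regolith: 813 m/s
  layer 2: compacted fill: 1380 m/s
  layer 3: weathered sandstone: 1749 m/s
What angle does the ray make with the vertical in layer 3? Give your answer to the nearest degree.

Ray parameter p = sin 6.3° / 813 = 1.3497e-04 s/m.
sin θ_3 = p·V_3 = 1.3497e-04 × 1749 = 0.2361.
θ_3 = 13.65° from the vertical.

14°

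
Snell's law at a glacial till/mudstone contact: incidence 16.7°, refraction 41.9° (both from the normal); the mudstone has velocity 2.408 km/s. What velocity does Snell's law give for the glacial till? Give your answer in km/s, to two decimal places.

1.04 km/s

sin 16.7° = 0.2874; sin 41.9° = 0.6678.
V₁ = V₂·(sin θ₁/sin θ₂) = 2.408·(0.2874/0.6678) = 1.04 km/s.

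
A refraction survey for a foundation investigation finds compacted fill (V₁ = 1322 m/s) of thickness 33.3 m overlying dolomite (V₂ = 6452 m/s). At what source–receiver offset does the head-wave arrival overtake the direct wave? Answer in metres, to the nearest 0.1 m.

82.0 m

θ_c = arcsin(1322/6452) = 11.82°, so cos θ_c = 0.9788 and tᵢ = 2h cos θ_c/V₁ = 0.0493 s.
At crossover x/V₁ = x/V₂ + tᵢ ⇒ x = tᵢ/(1/V₁ − 1/V₂) = 0.04931/(7.5643e-04 − 1.5499e-04) = 81.99 m.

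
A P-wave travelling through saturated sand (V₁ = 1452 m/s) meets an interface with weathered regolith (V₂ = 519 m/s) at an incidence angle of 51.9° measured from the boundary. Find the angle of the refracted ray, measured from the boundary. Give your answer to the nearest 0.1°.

77.3°

Angle from the normal: 90° − 51.9° = 38.1°.
Snell's law: sin θ₂ = (V₂/V₁)·sin θ₁ = (519/1452)·sin 38.1° = 0.2206.
θ₂ = sin⁻¹(0.2206) = 12.74° (from vertical).
From the interface: 90° − 12.74° = 77.26°.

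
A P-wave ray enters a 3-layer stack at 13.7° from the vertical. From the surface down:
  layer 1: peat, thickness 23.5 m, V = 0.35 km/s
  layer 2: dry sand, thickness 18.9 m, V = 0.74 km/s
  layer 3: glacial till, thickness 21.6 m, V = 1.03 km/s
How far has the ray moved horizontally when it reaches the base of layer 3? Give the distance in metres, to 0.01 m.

Apply Snell's law at each interface; in layer i the horizontal offset is hᵢ·tan θᵢ.
Layer 1: θ = 13.70°; offset = 23.5·tan 13.70° = 5.7287 m.
Layer 2: sin θ = 0.74·sin 13.7°/0.35 = 0.5007, θ = 30.05°; offset = 18.9·tan 30.05° = 10.9336 m.
Layer 3: sin θ = 1.03·sin 13.7°/0.35 = 0.6970, θ = 44.19°; offset = 21.6·tan 44.19° = 20.9943 m.
Summing the layer offsets gives 37.6565 m.

37.66 m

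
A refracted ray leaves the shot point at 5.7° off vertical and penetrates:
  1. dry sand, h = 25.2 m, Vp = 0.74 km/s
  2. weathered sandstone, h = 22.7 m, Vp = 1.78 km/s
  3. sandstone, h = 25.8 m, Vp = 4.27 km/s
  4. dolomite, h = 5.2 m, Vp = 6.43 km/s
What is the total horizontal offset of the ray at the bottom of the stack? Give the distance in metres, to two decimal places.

35.03 m

Apply Snell's law at each interface; in layer i the horizontal offset is hᵢ·tan θᵢ.
Layer 1: θ = 5.70°; offset = 25.2·tan 5.70° = 2.5153 m.
Layer 2: sin θ = 1.78·sin 5.7°/0.74 = 0.2389, θ = 13.82°; offset = 22.7·tan 13.82° = 5.5848 m.
Layer 3: sin θ = 4.27·sin 5.7°/0.74 = 0.5731, θ = 34.97°; offset = 25.8·tan 34.97° = 18.0431 m.
Layer 4: sin θ = 6.43·sin 5.7°/0.74 = 0.8630, θ = 59.66°; offset = 5.2·tan 59.66° = 8.8831 m.
Summing the layer offsets gives 35.0263 m.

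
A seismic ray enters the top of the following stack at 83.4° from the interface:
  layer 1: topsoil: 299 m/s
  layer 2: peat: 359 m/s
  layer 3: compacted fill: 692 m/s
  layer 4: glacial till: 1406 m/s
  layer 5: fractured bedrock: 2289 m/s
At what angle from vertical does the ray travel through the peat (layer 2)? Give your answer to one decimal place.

7.9°

From the normal: θ₁ = 90° − 83.4° = 6.6°.
Snell's law across each interface conserves sin θ / V, so sin θ_2 = V_2·sin θ₁/V₁.
sin θ_2 = 359 × sin 6.6° / 299 = 0.1380.
θ_2 = arcsin 0.1380 = 7.93°.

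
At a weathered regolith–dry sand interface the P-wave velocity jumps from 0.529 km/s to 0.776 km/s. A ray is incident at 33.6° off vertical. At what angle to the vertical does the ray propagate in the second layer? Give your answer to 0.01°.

sin θ₁/V₁ = sin θ₂/V₂ ⇒ sin θ₂ = 0.776·sin 33.6°/0.529 = 0.776·0.5534/0.529 = 0.8118.
θ₂ = sin⁻¹(0.8118) = 54.27° (from vertical).

54.27°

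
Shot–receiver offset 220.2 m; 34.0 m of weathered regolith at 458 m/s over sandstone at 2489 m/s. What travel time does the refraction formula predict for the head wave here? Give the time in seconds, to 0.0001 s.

0.2344 s

t = x/V₂ + 2h·√(V₂²−V₁²)/(V₁V₂).
√(V₂²−V₁²) = √(2489²−458²) = 2446.5 m/s; delay term = 2·34.0·2446.5/(458·2489) = 0.14594 s.
t = 220.2/2489 + 0.14594 = 0.23441 s.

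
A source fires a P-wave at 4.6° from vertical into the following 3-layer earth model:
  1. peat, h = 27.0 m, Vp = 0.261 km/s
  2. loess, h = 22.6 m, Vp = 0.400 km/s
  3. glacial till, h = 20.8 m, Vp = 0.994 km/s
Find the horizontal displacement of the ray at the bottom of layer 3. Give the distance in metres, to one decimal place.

11.6 m

p = sin θ₁/V₁ = sin 4.6°/0.261 = 3.0728e-01 s/km is conserved through the stack.
Layer 1: θ = 4.60°; offset = 27.0·tan 4.60° = 2.172 m.
Layer 2: sin θ = p·0.400 = 0.1229 → θ = 7.06°; offset = 22.6·tan 7.06° = 2.799 m.
Layer 3: sin θ = p·0.994 = 0.3054 → θ = 17.78°; offset = 20.8·tan 17.78° = 6.672 m.
Total horizontal offset = 11.643 m.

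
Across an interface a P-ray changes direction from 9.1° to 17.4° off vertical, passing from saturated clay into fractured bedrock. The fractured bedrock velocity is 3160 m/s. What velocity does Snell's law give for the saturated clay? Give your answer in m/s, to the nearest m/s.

sin 9.1° = 0.1582; sin 17.4° = 0.2990.
V₁ = V₂·(sin θ₁/sin θ₂) = 3160·(0.1582/0.2990) = 1671.28 m/s.

1671 m/s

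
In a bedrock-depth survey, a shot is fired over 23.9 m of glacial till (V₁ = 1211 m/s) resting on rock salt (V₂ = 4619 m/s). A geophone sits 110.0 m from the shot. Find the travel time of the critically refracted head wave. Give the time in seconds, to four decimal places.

0.0619 s

θ_c = arcsin(V₁/V₂) = arcsin(1211/4619) = 15.20°, cos θ_c = 0.9650.
Intercept time tᵢ = 2h cos θ_c / V₁ = 2·23.9·0.9650/1211 = 0.03809 s.
t = x/V₂ + tᵢ = 110.0/4619 + 0.03809 = 0.06191 s.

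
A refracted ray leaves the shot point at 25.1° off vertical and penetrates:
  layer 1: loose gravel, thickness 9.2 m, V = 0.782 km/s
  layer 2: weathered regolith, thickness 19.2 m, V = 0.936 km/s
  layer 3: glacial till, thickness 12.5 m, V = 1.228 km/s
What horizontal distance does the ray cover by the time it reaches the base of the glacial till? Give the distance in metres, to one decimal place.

Ray parameter p = sin 25.1° / 0.782 km/s = 5.4245e-01 s/km.
Layer 1: θ = 25.10°; offset = 9.2·tan 25.10° = 4.310 m.
Layer 2: sin θ = p·0.936 = 0.5077 → θ = 30.51°; offset = 19.2·tan 30.51° = 11.316 m.
Layer 3: sin θ = p·1.228 = 0.6661 → θ = 41.77°; offset = 12.5·tan 41.77° = 11.164 m.
Total horizontal offset = 26.790 m.

26.8 m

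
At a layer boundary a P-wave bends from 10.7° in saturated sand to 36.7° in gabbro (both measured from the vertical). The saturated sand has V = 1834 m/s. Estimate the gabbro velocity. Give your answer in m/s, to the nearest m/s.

5903 m/s

Snell's law: sin 10.7°/V₁ = sin 36.7°/V₂.
V₂ = V₁·sin 36.7°/sin 10.7° = 1834 × 3.2188 = 5903.29 m/s.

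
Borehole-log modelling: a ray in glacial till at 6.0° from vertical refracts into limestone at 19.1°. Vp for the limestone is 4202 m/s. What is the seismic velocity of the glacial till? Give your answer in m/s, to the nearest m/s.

Snell's law: sin 6.0°/V₁ = sin 19.1°/V₂.
V₁ = V₂·sin 6.0°/sin 19.1° = 4202 × 0.3194 = 1342.31 m/s.

1342 m/s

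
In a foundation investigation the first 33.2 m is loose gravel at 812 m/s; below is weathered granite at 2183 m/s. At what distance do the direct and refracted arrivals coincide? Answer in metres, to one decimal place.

θ_c = arcsin(812/2183) = 21.84°, so cos θ_c = 0.9282 and tᵢ = 2h cos θ_c/V₁ = 0.0759 s.
At crossover x/V₁ = x/V₂ + tᵢ ⇒ x = tᵢ/(1/V₁ − 1/V₂) = 0.07591/(1.2315e-03 − 4.5809e-04) = 98.14 m.

98.1 m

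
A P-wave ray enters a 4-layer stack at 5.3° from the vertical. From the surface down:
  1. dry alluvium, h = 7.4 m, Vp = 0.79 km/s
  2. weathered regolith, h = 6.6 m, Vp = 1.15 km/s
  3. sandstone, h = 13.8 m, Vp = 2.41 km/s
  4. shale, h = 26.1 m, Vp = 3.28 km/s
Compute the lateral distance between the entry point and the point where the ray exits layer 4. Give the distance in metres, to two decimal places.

Apply Snell's law at each interface; in layer i the horizontal offset is hᵢ·tan θᵢ.
Layer 1: θ = 5.30°; offset = 7.4·tan 5.30° = 0.6865 m.
Layer 2: sin θ = 1.15·sin 5.3°/0.79 = 0.1345, θ = 7.73°; offset = 6.6·tan 7.73° = 0.8956 m.
Layer 3: sin θ = 2.41·sin 5.3°/0.79 = 0.2818, θ = 16.37°; offset = 13.8·tan 16.37° = 4.0529 m.
Layer 4: sin θ = 3.28·sin 5.3°/0.79 = 0.3835, θ = 22.55°; offset = 26.1·tan 22.55° = 10.8385 m.
Σ offsets = 16.4734 m.

16.47 m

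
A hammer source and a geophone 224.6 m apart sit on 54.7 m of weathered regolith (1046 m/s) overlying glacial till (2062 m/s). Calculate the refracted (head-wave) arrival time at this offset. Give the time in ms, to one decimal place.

199.1 ms

θ_c = arcsin(V₁/V₂) = arcsin(1046/2062) = 30.48°, cos θ_c = 0.8618.
Intercept time tᵢ = 2h cos θ_c / V₁ = 2·54.7·0.8618/1046 = 0.09013 s.
t = x/V₂ + tᵢ = 224.6/2062 + 0.09013 = 0.19906 s.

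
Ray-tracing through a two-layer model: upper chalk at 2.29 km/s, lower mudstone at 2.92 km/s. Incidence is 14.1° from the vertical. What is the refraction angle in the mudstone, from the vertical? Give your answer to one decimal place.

sin θ₁/V₁ = sin θ₂/V₂ ⇒ sin θ₂ = 2.92·sin 14.1°/2.29 = 2.92·0.2436/2.29 = 0.3106.
θ₂ = arcsin 0.3106 = 18.10° from the normal.

18.1°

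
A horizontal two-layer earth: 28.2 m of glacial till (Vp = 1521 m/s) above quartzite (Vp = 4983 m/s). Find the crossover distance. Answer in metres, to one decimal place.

θ_c = arcsin(1521/4983) = 17.77°, so cos θ_c = 0.9523 and tᵢ = 2h cos θ_c/V₁ = 0.0353 s.
At crossover x/V₁ = x/V₂ + tᵢ ⇒ x = tᵢ/(1/V₁ − 1/V₂) = 0.03531/(6.5746e-04 − 2.0068e-04) = 77.30 m.

77.3 m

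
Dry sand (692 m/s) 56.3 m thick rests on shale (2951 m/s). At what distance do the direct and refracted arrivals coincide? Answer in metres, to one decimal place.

x_cross = 2h·√((V₂+V₁)/(V₂−V₁)).
(V₂+V₁)/(V₂−V₁) = (2951+692)/(2951−692) = 1.6127; √ = 1.2699.
x_cross = 2·56.3·1.2699 = 142.99 m.

143.0 m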